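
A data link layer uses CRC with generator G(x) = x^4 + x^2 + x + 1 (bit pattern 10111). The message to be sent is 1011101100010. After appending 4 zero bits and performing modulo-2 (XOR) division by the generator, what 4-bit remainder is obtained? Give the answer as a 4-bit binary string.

Append 4 zeros: 10111011000100000. Divide by 10111 (XOR where the leading bit is 1):
  pos 0: 10111 XOR 10111 = 00000
  pos 6: 11000 XOR 10111 = 01111
  pos 7: 11111 XOR 10111 = 01000
  pos 8: 10000 XOR 10111 = 00111
  pos 10: 11100 XOR 10111 = 01011
  pos 11: 10110 XOR 10111 = 00001
Remainder (last 4 bits) = 0010. This is the CRC / FCS.

0010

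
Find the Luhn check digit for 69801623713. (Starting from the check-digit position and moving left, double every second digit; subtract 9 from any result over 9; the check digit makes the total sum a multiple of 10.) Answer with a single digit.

Partial digits right→left: 3 1 7 3 2 6 1 0 8 9 6
Double every second digit counting from the check-digit position (so the 1st, 3rd, 5th, ... of the partial from the right).
  doubled (with −9 where >9): 6 5 4 2 7 3 → sum 27
  kept as-is: 1 3 6 0 9 → sum 19
Total = 27 + 19 = 46.
Check digit = (10 − (46 mod 10)) mod 10 = 4.

4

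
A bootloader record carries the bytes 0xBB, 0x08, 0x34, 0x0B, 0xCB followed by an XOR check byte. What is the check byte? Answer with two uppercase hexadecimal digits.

XOR the bytes together:
  start with 0xBB
  0xBB ⊕ 0x08 = 0xB3
  0xB3 ⊕ 0x34 = 0x87
  0x87 ⊕ 0x0B = 0x8C
  0x8C ⊕ 0xCB = 0x47

47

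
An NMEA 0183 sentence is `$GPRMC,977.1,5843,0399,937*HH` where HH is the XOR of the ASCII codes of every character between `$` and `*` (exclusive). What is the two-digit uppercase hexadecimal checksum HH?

59

XOR the ASCII codes of the payload characters:
  'G' = 0x47 → acc = 0x47
  'P' = 0x50 → acc = 0x17
  'R' = 0x52 → acc = 0x45
  'M' = 0x4D → acc = 0x08
  'C' = 0x43 → acc = 0x4B
  ',' = 0x2C → acc = 0x67
  '9' = 0x39 → acc = 0x5E
  '7' = 0x37 → acc = 0x69
  '7' = 0x37 → acc = 0x5E
  '.' = 0x2E → acc = 0x70
  '1' = 0x31 → acc = 0x41
  ',' = 0x2C → acc = 0x6D
  '5' = 0x35 → acc = 0x58
  '8' = 0x38 → acc = 0x60
  '4' = 0x34 → acc = 0x54
  '3' = 0x33 → acc = 0x67
  ',' = 0x2C → acc = 0x4B
  '0' = 0x30 → acc = 0x7B
  '3' = 0x33 → acc = 0x48
  '9' = 0x39 → acc = 0x71
  '9' = 0x39 → acc = 0x48
  ',' = 0x2C → acc = 0x64
  '9' = 0x39 → acc = 0x5D
  '3' = 0x33 → acc = 0x6E
  '7' = 0x37 → acc = 0x59
Checksum = 0x59.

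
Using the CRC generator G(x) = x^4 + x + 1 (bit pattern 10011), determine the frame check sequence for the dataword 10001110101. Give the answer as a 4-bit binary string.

Append 4 zeros: 100011101010000. Divide by 10011 (XOR where the leading bit is 1):
  pos 0: 10001 XOR 10011 = 00010
  pos 3: 10110 XOR 10011 = 00101
  pos 5: 10110 XOR 10011 = 00101
  pos 7: 10110 XOR 10011 = 00101
  pos 9: 10100 XOR 10011 = 00111
Remainder (last 4 bits) = 1110. This is the CRC / FCS.

1110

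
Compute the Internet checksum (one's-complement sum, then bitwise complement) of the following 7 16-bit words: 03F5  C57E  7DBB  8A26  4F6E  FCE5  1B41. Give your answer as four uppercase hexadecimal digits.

One's-complement addition (fold any carry out of bit 15 back into bit 0):
  0x03F5 + 0xC57E = 0x0C973
  0xC973 + 0x7DBB = 0x1472E → wrap carry → 0x472F
  0x472F + 0x8A26 = 0x0D155
  0xD155 + 0x4F6E = 0x120C3 → wrap carry → 0x20C4
  0x20C4 + 0xFCE5 = 0x11DA9 → wrap carry → 0x1DAA
  0x1DAA + 0x1B41 = 0x038EB
One's-complement sum = 0x38EB.
Checksum = ~0x38EB & 0xFFFF = 0xC714.

C714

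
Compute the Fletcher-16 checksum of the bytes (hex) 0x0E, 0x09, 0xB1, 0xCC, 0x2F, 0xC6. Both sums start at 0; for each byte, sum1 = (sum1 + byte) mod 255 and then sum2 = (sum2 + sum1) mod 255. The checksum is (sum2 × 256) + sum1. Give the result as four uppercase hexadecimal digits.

Running sums (mod 255):
  after byte 0 (0x0E): sum1=14, sum2=14
  after byte 1 (0x09): sum1=23, sum2=37
  after byte 2 (0xB1): sum1=200, sum2=237
  after byte 3 (0xCC): sum1=149, sum2=131
  after byte 4 (0x2F): sum1=196, sum2=72
  after byte 5 (0xC6): sum1=139, sum2=211
Checksum = sum2·256 + sum1 = 211·256 + 139 = 54155 = 0xD38B.

D38B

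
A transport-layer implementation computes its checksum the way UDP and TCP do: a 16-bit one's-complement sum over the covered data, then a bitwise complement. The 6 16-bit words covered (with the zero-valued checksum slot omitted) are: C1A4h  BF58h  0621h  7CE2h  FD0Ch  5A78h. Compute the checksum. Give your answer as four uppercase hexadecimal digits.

A479

One's-complement addition (fold any carry out of bit 15 back into bit 0):
  0xC1A4 + 0xBF58 = 0x180FC → wrap carry → 0x80FD
  0x80FD + 0x0621 = 0x0871E
  0x871E + 0x7CE2 = 0x10400 → wrap carry → 0x0401
  0x0401 + 0xFD0C = 0x1010D → wrap carry → 0x010E
  0x010E + 0x5A78 = 0x05B86
One's-complement sum = 0x5B86.
Checksum = ~0x5B86 & 0xFFFF = 0xA479.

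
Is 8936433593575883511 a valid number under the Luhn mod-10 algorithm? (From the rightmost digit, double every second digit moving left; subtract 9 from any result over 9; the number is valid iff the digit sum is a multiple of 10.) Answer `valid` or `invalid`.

From the right, keep odd positions and double even positions (subtract 9 from any doubled value over 9):
  doubled (positions 2,4,...): 2 6 7 5 6 1 6 3 9 → sum 45
  kept (positions 1,3,...): 1 5 8 5 5 9 3 4 3 8 → sum 51
Total = 96.
96 mod 10 = 6, so the number is invalid.

invalid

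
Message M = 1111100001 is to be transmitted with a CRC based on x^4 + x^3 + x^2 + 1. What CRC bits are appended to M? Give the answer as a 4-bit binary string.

0101

Append 4 zeros: 11111000010000. Divide by 11101 (XOR where the leading bit is 1):
  pos 0: 11111 XOR 11101 = 00010
  pos 3: 10000 XOR 11101 = 01101
  pos 4: 11010 XOR 11101 = 00111
  pos 6: 11110 XOR 11101 = 00011
  pos 9: 11000 XOR 11101 = 00101
Remainder (last 4 bits) = 0101. This is the CRC / FCS.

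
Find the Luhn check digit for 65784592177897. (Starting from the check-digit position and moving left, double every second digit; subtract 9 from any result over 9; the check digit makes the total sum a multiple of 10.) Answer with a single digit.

Partial digits right→left: 7 9 8 7 7 1 2 9 5 4 8 7 5 6
Double every second digit counting from the check-digit position (so the 1st, 3rd, 5th, ... of the partial from the right).
  doubled (with −9 where >9): 5 7 5 4 1 7 1 → sum 30
  kept as-is: 9 7 1 9 4 7 6 → sum 43
Total = 30 + 43 = 73.
Check digit = (10 − (73 mod 10)) mod 10 = 7.

7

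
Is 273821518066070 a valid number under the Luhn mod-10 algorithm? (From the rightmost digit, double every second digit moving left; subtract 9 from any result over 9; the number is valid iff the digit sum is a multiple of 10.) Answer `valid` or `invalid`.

valid

From the right, keep odd positions and double even positions (subtract 9 from any doubled value over 9):
  doubled (positions 2,4,...): 5 3 0 2 2 7 5 → sum 24
  kept (positions 1,3,...): 0 0 6 8 5 2 3 2 → sum 26
Total = 50.
50 mod 10 = 0, so the number is valid.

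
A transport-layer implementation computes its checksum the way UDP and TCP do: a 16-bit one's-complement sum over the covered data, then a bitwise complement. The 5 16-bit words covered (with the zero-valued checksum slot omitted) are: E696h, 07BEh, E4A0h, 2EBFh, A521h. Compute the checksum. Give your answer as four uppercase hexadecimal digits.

5929

One's-complement addition (fold any carry out of bit 15 back into bit 0):
  0xE696 + 0x07BE = 0x0EE54
  0xEE54 + 0xE4A0 = 0x1D2F4 → wrap carry → 0xD2F5
  0xD2F5 + 0x2EBF = 0x101B4 → wrap carry → 0x01B5
  0x01B5 + 0xA521 = 0x0A6D6
One's-complement sum = 0xA6D6.
Checksum = ~0xA6D6 & 0xFFFF = 0x5929.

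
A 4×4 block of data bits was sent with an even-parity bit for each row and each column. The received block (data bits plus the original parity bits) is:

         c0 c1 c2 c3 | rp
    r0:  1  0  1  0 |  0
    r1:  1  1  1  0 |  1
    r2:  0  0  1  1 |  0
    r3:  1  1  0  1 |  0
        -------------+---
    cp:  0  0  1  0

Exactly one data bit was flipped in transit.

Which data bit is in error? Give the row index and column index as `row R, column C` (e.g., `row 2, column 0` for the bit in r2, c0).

row 3, column 0

Recompute each row's even parity and compare to rp:
  r0: data parity 0, sent rp 0 → ok
  r1: data parity 1, sent rp 1 → ok
  r2: data parity 0, sent rp 0 → ok
  r3: data parity 1, sent rp 0 → mismatch
Recompute each column's even parity and compare to cp:
  c0: data parity 1, sent cp 0 → mismatch
  c1: data parity 0, sent cp 0 → ok
  c2: data parity 1, sent cp 1 → ok
  c3: data parity 0, sent cp 0 → ok
Exactly one row (r3) and one column (c0) fail → the flipped bit is at their intersection.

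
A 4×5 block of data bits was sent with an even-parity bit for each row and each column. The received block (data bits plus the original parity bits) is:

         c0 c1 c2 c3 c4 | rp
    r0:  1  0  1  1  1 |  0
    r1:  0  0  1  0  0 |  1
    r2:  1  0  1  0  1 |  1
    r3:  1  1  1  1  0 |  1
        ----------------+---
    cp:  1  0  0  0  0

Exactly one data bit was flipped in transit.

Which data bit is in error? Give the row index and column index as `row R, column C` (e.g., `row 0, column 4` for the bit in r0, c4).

Recompute each row's even parity and compare to rp:
  r0: data parity 0, sent rp 0 → ok
  r1: data parity 1, sent rp 1 → ok
  r2: data parity 1, sent rp 1 → ok
  r3: data parity 0, sent rp 1 → mismatch
Recompute each column's even parity and compare to cp:
  c0: data parity 1, sent cp 1 → ok
  c1: data parity 1, sent cp 0 → mismatch
  c2: data parity 0, sent cp 0 → ok
  c3: data parity 0, sent cp 0 → ok
  c4: data parity 0, sent cp 0 → ok
Exactly one row (r3) and one column (c1) fail → the flipped bit is at their intersection.

row 3, column 1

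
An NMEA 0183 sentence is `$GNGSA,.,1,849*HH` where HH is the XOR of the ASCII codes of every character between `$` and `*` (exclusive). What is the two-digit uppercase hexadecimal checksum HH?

XOR the ASCII codes of the payload characters:
  'G' = 0x47 → acc = 0x47
  'N' = 0x4E → acc = 0x09
  'G' = 0x47 → acc = 0x4E
  'S' = 0x53 → acc = 0x1D
  'A' = 0x41 → acc = 0x5C
  ',' = 0x2C → acc = 0x70
  '.' = 0x2E → acc = 0x5E
  ',' = 0x2C → acc = 0x72
  '1' = 0x31 → acc = 0x43
  ',' = 0x2C → acc = 0x6F
  '8' = 0x38 → acc = 0x57
  '4' = 0x34 → acc = 0x63
  '9' = 0x39 → acc = 0x5A
Checksum = 0x5A.

5A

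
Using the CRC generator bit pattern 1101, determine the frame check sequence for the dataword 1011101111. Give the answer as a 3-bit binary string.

111

Append 3 zeros: 1011101111000. Divide by 1101 (XOR where the leading bit is 1):
  pos 0: 1011 XOR 1101 = 0110
  pos 1: 1101 XOR 1101 = 0000
  pos 6: 1111 XOR 1101 = 0010
  pos 8: 1000 XOR 1101 = 0101
  pos 9: 1010 XOR 1101 = 0111
Remainder (last 3 bits) = 111. This is the CRC / FCS.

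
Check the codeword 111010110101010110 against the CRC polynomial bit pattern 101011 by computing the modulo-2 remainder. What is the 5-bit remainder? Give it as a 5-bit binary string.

Modulo-2 division of 111010110101010110 by 101011:
  pos 0: 111010 XOR 101011 = 010001
  pos 1: 100011 XOR 101011 = 001000
  pos 3: 100010 XOR 101011 = 001001
  pos 5: 100110 XOR 101011 = 001101
  pos 7: 110110 XOR 101011 = 011101
  pos 8: 111011 XOR 101011 = 010000
  pos 9: 100000 XOR 101011 = 001011
  pos 11: 101111 XOR 101011 = 000100
Remainder = 01000 (nonzero — an error is detected).

01000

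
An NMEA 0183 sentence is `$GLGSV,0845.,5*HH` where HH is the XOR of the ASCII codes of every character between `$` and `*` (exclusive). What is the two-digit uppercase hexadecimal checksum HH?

5B

XOR the ASCII codes of the payload characters:
  'G' = 0x47 → acc = 0x47
  'L' = 0x4C → acc = 0x0B
  'G' = 0x47 → acc = 0x4C
  'S' = 0x53 → acc = 0x1F
  'V' = 0x56 → acc = 0x49
  ',' = 0x2C → acc = 0x65
  '0' = 0x30 → acc = 0x55
  '8' = 0x38 → acc = 0x6D
  '4' = 0x34 → acc = 0x59
  '5' = 0x35 → acc = 0x6C
  '.' = 0x2E → acc = 0x42
  ',' = 0x2C → acc = 0x6E
  '5' = 0x35 → acc = 0x5B
Checksum = 0x5B.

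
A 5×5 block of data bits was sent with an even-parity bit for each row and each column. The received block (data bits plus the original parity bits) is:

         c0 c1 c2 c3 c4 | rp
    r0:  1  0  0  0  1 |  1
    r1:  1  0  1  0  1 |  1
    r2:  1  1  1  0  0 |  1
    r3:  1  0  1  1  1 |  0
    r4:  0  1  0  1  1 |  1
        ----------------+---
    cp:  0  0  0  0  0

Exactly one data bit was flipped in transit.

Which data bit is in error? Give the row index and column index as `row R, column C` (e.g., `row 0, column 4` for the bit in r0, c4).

row 0, column 2

Recompute each row's even parity and compare to rp:
  r0: data parity 0, sent rp 1 → mismatch
  r1: data parity 1, sent rp 1 → ok
  r2: data parity 1, sent rp 1 → ok
  r3: data parity 0, sent rp 0 → ok
  r4: data parity 1, sent rp 1 → ok
Recompute each column's even parity and compare to cp:
  c0: data parity 0, sent cp 0 → ok
  c1: data parity 0, sent cp 0 → ok
  c2: data parity 1, sent cp 0 → mismatch
  c3: data parity 0, sent cp 0 → ok
  c4: data parity 0, sent cp 0 → ok
Exactly one row (r0) and one column (c2) fail → the flipped bit is at their intersection.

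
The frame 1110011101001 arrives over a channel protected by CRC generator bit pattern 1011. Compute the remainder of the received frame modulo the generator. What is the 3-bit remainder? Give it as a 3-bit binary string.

011

Modulo-2 division of 1110011101001 by 1011:
  pos 0: 1110 XOR 1011 = 0101
  pos 1: 1010 XOR 1011 = 0001
  pos 4: 1111 XOR 1011 = 0100
  pos 5: 1000 XOR 1011 = 0011
  pos 7: 1110 XOR 1011 = 0101
  pos 8: 1010 XOR 1011 = 0001
Remainder = 011 (nonzero — an error is detected).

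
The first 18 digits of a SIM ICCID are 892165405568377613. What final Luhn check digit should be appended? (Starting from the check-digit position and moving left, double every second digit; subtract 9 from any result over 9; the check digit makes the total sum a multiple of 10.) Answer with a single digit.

Partial digits right→left: 3 1 6 7 7 3 8 6 5 5 0 4 5 6 1 2 9 8
Double every second digit counting from the check-digit position (so the 1st, 3rd, 5th, ... of the partial from the right).
  doubled (with −9 where >9): 6 3 5 7 1 0 1 2 9 → sum 34
  kept as-is: 1 7 3 6 5 4 6 2 8 → sum 42
Total = 34 + 42 = 76.
Check digit = (10 − (76 mod 10)) mod 10 = 4.

4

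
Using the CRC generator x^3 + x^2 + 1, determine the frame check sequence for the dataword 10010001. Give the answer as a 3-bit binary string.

001

Append 3 zeros: 10010001000. Divide by 1101 (XOR where the leading bit is 1):
  pos 0: 1001 XOR 1101 = 0100
  pos 1: 1000 XOR 1101 = 0101
  pos 2: 1010 XOR 1101 = 0111
  pos 3: 1110 XOR 1101 = 0011
  pos 5: 1110 XOR 1101 = 0011
  pos 7: 1100 XOR 1101 = 0001
Remainder (last 3 bits) = 001. This is the CRC / FCS.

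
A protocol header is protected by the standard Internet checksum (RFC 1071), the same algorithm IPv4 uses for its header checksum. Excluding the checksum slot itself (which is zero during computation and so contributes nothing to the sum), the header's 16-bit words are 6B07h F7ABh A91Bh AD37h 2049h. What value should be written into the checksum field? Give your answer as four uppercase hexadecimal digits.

One's-complement addition (fold any carry out of bit 15 back into bit 0):
  0x6B07 + 0xF7AB = 0x162B2 → wrap carry → 0x62B3
  0x62B3 + 0xA91B = 0x10BCE → wrap carry → 0x0BCF
  0x0BCF + 0xAD37 = 0x0B906
  0xB906 + 0x2049 = 0x0D94F
One's-complement sum = 0xD94F.
Checksum = ~0xD94F & 0xFFFF = 0x26B0.

26B0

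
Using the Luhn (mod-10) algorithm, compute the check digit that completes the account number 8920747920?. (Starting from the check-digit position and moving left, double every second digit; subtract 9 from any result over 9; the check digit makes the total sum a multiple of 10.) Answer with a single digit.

8

Partial digits right→left: 0 2 9 7 4 7 0 2 9 8
Double every second digit counting from the check-digit position (so the 1st, 3rd, 5th, ... of the partial from the right).
  doubled (with −9 where >9): 0 9 8 0 9 → sum 26
  kept as-is: 2 7 7 2 8 → sum 26
Total = 26 + 26 = 52.
Check digit = (10 − (52 mod 10)) mod 10 = 8.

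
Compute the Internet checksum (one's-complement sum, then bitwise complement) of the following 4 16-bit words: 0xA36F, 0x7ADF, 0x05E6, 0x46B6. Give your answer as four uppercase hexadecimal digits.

One's-complement addition (fold any carry out of bit 15 back into bit 0):
  0xA36F + 0x7ADF = 0x11E4E → wrap carry → 0x1E4F
  0x1E4F + 0x05E6 = 0x02435
  0x2435 + 0x46B6 = 0x06AEB
One's-complement sum = 0x6AEB.
Checksum = ~0x6AEB & 0xFFFF = 0x9514.

9514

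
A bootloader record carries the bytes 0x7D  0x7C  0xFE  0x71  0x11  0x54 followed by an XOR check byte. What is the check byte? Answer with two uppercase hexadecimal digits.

XOR the bytes together:
  start with 0x7D
  0x7D ⊕ 0x7C = 0x01
  0x01 ⊕ 0xFE = 0xFF
  0xFF ⊕ 0x71 = 0x8E
  0x8E ⊕ 0x11 = 0x9F
  0x9F ⊕ 0x54 = 0xCB

CB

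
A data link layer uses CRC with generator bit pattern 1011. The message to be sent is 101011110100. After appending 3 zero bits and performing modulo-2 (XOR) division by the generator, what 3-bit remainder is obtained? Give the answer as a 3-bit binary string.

Append 3 zeros: 101011110100000. Divide by 1011 (XOR where the leading bit is 1):
  pos 0: 1010 XOR 1011 = 0001
  pos 3: 1111 XOR 1011 = 0100
  pos 4: 1001 XOR 1011 = 0010
  pos 6: 1001 XOR 1011 = 0010
  pos 8: 1000 XOR 1011 = 0011
  pos 10: 1100 XOR 1011 = 0111
  pos 11: 1110 XOR 1011 = 0101
Remainder (last 3 bits) = 101. This is the CRC / FCS.

101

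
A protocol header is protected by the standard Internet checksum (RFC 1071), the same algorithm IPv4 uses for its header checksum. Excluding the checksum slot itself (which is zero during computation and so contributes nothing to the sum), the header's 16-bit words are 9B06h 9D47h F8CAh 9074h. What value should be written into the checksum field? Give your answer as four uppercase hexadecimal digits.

3E72

One's-complement addition (fold any carry out of bit 15 back into bit 0):
  0x9B06 + 0x9D47 = 0x1384D → wrap carry → 0x384E
  0x384E + 0xF8CA = 0x13118 → wrap carry → 0x3119
  0x3119 + 0x9074 = 0x0C18D
One's-complement sum = 0xC18D.
Checksum = ~0xC18D & 0xFFFF = 0x3E72.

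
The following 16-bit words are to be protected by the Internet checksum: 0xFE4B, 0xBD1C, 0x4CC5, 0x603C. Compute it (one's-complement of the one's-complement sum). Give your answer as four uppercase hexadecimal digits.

9795

One's-complement addition (fold any carry out of bit 15 back into bit 0):
  0xFE4B + 0xBD1C = 0x1BB67 → wrap carry → 0xBB68
  0xBB68 + 0x4CC5 = 0x1082D → wrap carry → 0x082E
  0x082E + 0x603C = 0x0686A
One's-complement sum = 0x686A.
Checksum = ~0x686A & 0xFFFF = 0x9795.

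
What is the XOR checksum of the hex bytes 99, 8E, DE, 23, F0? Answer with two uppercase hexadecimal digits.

XOR the bytes together:
  start with 0x99
  0x99 ⊕ 0x8E = 0x17
  0x17 ⊕ 0xDE = 0xC9
  0xC9 ⊕ 0x23 = 0xEA
  0xEA ⊕ 0xF0 = 0x1A

1A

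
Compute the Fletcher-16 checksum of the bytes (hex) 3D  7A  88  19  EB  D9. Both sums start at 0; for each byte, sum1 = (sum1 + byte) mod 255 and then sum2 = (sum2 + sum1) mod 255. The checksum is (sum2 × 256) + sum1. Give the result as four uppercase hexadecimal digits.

F21F

Running sums (mod 255):
  after byte 0 (3D): sum1=61, sum2=61
  after byte 1 (7A): sum1=183, sum2=244
  after byte 2 (88): sum1=64, sum2=53
  after byte 3 (19): sum1=89, sum2=142
  after byte 4 (EB): sum1=69, sum2=211
  after byte 5 (D9): sum1=31, sum2=242
Checksum = sum2·256 + sum1 = 242·256 + 31 = 61983 = 0xF21F.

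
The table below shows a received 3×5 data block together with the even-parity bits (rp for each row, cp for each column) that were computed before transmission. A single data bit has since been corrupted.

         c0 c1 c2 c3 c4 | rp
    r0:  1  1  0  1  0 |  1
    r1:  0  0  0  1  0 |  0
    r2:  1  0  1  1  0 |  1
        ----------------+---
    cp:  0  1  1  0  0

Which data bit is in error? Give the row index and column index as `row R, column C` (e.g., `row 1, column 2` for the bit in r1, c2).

row 1, column 3

Recompute each row's even parity and compare to rp:
  r0: data parity 1, sent rp 1 → ok
  r1: data parity 1, sent rp 0 → mismatch
  r2: data parity 1, sent rp 1 → ok
Recompute each column's even parity and compare to cp:
  c0: data parity 0, sent cp 0 → ok
  c1: data parity 1, sent cp 1 → ok
  c2: data parity 1, sent cp 1 → ok
  c3: data parity 1, sent cp 0 → mismatch
  c4: data parity 0, sent cp 0 → ok
Exactly one row (r1) and one column (c3) fail → the flipped bit is at their intersection.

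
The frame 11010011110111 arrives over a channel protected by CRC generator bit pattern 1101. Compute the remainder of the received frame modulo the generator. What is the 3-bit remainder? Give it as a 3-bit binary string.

100

Modulo-2 division of 11010011110111 by 1101:
  pos 0: 1101 XOR 1101 = 0000
  pos 6: 1111 XOR 1101 = 0010
  pos 8: 1001 XOR 1101 = 0100
  pos 9: 1001 XOR 1101 = 0100
  pos 10: 1001 XOR 1101 = 0100
Remainder = 100 (nonzero — an error is detected).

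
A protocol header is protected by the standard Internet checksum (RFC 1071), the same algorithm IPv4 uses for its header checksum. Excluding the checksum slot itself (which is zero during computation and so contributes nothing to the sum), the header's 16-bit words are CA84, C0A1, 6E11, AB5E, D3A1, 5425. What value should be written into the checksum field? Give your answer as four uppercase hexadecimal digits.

33A2

One's-complement addition (fold any carry out of bit 15 back into bit 0):
  0xCA84 + 0xC0A1 = 0x18B25 → wrap carry → 0x8B26
  0x8B26 + 0x6E11 = 0x0F937
  0xF937 + 0xAB5E = 0x1A495 → wrap carry → 0xA496
  0xA496 + 0xD3A1 = 0x17837 → wrap carry → 0x7838
  0x7838 + 0x5425 = 0x0CC5D
One's-complement sum = 0xCC5D.
Checksum = ~0xCC5D & 0xFFFF = 0x33A2.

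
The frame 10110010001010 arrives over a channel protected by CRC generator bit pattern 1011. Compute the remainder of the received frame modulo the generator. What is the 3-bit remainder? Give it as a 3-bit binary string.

000

Modulo-2 division of 10110010001010 by 1011:
  pos 0: 1011 XOR 1011 = 0000
  pos 6: 1000 XOR 1011 = 0011
  pos 8: 1110 XOR 1011 = 0101
  pos 9: 1011 XOR 1011 = 0000
Remainder = 000 (zero — the frame passes the CRC check).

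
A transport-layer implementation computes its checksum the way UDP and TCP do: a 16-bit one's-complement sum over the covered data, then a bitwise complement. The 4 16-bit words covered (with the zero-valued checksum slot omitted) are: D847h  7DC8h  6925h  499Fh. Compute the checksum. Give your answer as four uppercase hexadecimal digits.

F72A

One's-complement addition (fold any carry out of bit 15 back into bit 0):
  0xD847 + 0x7DC8 = 0x1560F → wrap carry → 0x5610
  0x5610 + 0x6925 = 0x0BF35
  0xBF35 + 0x499F = 0x108D4 → wrap carry → 0x08D5
One's-complement sum = 0x08D5.
Checksum = ~0x08D5 & 0xFFFF = 0xF72A.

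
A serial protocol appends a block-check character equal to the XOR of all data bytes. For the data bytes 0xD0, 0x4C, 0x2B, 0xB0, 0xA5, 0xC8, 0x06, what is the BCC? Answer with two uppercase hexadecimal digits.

6C

XOR the bytes together:
  start with 0xD0
  0xD0 ⊕ 0x4C = 0x9C
  0x9C ⊕ 0x2B = 0xB7
  0xB7 ⊕ 0xB0 = 0x07
  0x07 ⊕ 0xA5 = 0xA2
  0xA2 ⊕ 0xC8 = 0x6A
  0x6A ⊕ 0x06 = 0x6C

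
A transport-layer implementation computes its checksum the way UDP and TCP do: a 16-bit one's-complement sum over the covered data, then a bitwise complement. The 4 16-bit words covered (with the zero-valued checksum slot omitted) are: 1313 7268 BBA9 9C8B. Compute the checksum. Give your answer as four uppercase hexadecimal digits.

224F

One's-complement addition (fold any carry out of bit 15 back into bit 0):
  0x1313 + 0x7268 = 0x0857B
  0x857B + 0xBBA9 = 0x14124 → wrap carry → 0x4125
  0x4125 + 0x9C8B = 0x0DDB0
One's-complement sum = 0xDDB0.
Checksum = ~0xDDB0 & 0xFFFF = 0x224F.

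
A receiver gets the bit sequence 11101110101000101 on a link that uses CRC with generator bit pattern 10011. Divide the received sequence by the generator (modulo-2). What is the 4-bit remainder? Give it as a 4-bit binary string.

0000

Modulo-2 division of 11101110101000101 by 10011:
  pos 0: 11101 XOR 10011 = 01110
  pos 1: 11101 XOR 10011 = 01110
  pos 2: 11101 XOR 10011 = 01110
  pos 3: 11100 XOR 10011 = 01111
  pos 4: 11111 XOR 10011 = 01100
  pos 5: 11000 XOR 10011 = 01011
  pos 6: 10111 XOR 10011 = 00100
  pos 8: 10000 XOR 10011 = 00011
  pos 11: 11010 XOR 10011 = 01001
  pos 12: 10011 XOR 10011 = 00000
Remainder = 0000 (zero — the frame passes the CRC check).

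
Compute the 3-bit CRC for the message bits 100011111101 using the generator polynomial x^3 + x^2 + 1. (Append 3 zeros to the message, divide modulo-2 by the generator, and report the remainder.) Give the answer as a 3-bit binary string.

011

Append 3 zeros: 100011111101000. Divide by 1101 (XOR where the leading bit is 1):
  pos 0: 1000 XOR 1101 = 0101
  pos 1: 1011 XOR 1101 = 0110
  pos 2: 1101 XOR 1101 = 0000
  pos 6: 1111 XOR 1101 = 0010
  pos 8: 1001 XOR 1101 = 0100
  pos 9: 1000 XOR 1101 = 0101
  pos 10: 1010 XOR 1101 = 0111
  pos 11: 1110 XOR 1101 = 0011
Remainder (last 3 bits) = 011. This is the CRC / FCS.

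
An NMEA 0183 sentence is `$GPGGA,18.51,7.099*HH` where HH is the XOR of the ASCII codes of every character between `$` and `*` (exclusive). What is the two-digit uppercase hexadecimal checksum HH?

XOR the ASCII codes of the payload characters:
  'G' = 0x47 → acc = 0x47
  'P' = 0x50 → acc = 0x17
  'G' = 0x47 → acc = 0x50
  'G' = 0x47 → acc = 0x17
  'A' = 0x41 → acc = 0x56
  ',' = 0x2C → acc = 0x7A
  '1' = 0x31 → acc = 0x4B
  '8' = 0x38 → acc = 0x73
  '.' = 0x2E → acc = 0x5D
  '5' = 0x35 → acc = 0x68
  '1' = 0x31 → acc = 0x59
  ',' = 0x2C → acc = 0x75
  '7' = 0x37 → acc = 0x42
  '.' = 0x2E → acc = 0x6C
  '0' = 0x30 → acc = 0x5C
  '9' = 0x39 → acc = 0x65
  '9' = 0x39 → acc = 0x5C
Checksum = 0x5C.

5C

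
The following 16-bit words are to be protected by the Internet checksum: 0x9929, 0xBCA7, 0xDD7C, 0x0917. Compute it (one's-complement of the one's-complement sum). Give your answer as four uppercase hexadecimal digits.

One's-complement addition (fold any carry out of bit 15 back into bit 0):
  0x9929 + 0xBCA7 = 0x155D0 → wrap carry → 0x55D1
  0x55D1 + 0xDD7C = 0x1334D → wrap carry → 0x334E
  0x334E + 0x0917 = 0x03C65
One's-complement sum = 0x3C65.
Checksum = ~0x3C65 & 0xFFFF = 0xC39A.

C39A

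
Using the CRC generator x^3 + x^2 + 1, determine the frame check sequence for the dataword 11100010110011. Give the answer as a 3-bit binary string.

Append 3 zeros: 11100010110011000. Divide by 1101 (XOR where the leading bit is 1):
  pos 0: 1110 XOR 1101 = 0011
  pos 2: 1100 XOR 1101 = 0001
  pos 5: 1101 XOR 1101 = 0000
  pos 9: 1001 XOR 1101 = 0100
  pos 10: 1001 XOR 1101 = 0100
  pos 11: 1000 XOR 1101 = 0101
  pos 12: 1010 XOR 1101 = 0111
  pos 13: 1110 XOR 1101 = 0011
Remainder (last 3 bits) = 011. This is the CRC / FCS.

011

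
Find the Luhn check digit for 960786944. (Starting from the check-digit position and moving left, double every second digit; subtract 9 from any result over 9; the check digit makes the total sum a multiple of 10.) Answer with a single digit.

4

Partial digits right→left: 4 4 9 6 8 7 0 6 9
Double every second digit counting from the check-digit position (so the 1st, 3rd, 5th, ... of the partial from the right).
  doubled (with −9 where >9): 8 9 7 0 9 → sum 33
  kept as-is: 4 6 7 6 → sum 23
Total = 33 + 23 = 56.
Check digit = (10 − (56 mod 10)) mod 10 = 4.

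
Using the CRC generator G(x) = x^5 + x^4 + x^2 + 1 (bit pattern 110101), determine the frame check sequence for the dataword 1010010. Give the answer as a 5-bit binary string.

01000

Append 5 zeros: 101001000000. Divide by 110101 (XOR where the leading bit is 1):
  pos 0: 101001 XOR 110101 = 011100
  pos 1: 111000 XOR 110101 = 001101
  pos 3: 110100 XOR 110101 = 000001
Remainder (last 5 bits) = 01000. This is the CRC / FCS.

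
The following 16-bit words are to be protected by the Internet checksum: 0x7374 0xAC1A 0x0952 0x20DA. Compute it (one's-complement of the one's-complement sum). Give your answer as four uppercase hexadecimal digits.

B644

One's-complement addition (fold any carry out of bit 15 back into bit 0):
  0x7374 + 0xAC1A = 0x11F8E → wrap carry → 0x1F8F
  0x1F8F + 0x0952 = 0x028E1
  0x28E1 + 0x20DA = 0x049BB
One's-complement sum = 0x49BB.
Checksum = ~0x49BB & 0xFFFF = 0xB644.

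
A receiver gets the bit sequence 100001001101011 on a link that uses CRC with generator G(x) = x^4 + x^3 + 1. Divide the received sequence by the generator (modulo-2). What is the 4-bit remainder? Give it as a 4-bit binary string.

Modulo-2 division of 100001001101011 by 11001:
  pos 0: 10000 XOR 11001 = 01001
  pos 1: 10011 XOR 11001 = 01010
  pos 2: 10100 XOR 11001 = 01101
  pos 3: 11010 XOR 11001 = 00011
  pos 6: 11110 XOR 11001 = 00111
  pos 8: 11110 XOR 11001 = 00111
  pos 10: 11111 XOR 11001 = 00110
Remainder = 0110 (nonzero — an error is detected).

0110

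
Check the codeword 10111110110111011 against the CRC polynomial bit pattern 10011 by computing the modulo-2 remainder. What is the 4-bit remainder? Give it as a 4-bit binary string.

0000

Modulo-2 division of 10111110110111011 by 10011:
  pos 0: 10111 XOR 10011 = 00100
  pos 2: 10011 XOR 10011 = 00000
  pos 8: 11011 XOR 10011 = 01000
  pos 9: 10001 XOR 10011 = 00010
  pos 12: 10011 XOR 10011 = 00000
Remainder = 0000 (zero — the frame passes the CRC check).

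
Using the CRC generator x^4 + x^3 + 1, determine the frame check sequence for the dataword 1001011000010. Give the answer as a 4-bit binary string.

Append 4 zeros: 10010110000100000. Divide by 11001 (XOR where the leading bit is 1):
  pos 0: 10010 XOR 11001 = 01011
  pos 1: 10111 XOR 11001 = 01110
  pos 2: 11101 XOR 11001 = 00100
  pos 4: 10000 XOR 11001 = 01001
  pos 5: 10010 XOR 11001 = 01011
  pos 6: 10110 XOR 11001 = 01111
  pos 7: 11111 XOR 11001 = 00110
  pos 9: 11000 XOR 11001 = 00001
Remainder (last 4 bits) = 1000. This is the CRC / FCS.

1000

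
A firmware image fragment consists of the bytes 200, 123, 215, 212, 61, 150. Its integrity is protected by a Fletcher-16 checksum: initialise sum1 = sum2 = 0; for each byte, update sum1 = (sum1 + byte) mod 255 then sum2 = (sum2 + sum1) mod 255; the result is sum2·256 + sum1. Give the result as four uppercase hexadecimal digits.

0DC4

Running sums (mod 255):
  after byte 0 (200): sum1=200, sum2=200
  after byte 1 (123): sum1=68, sum2=13
  after byte 2 (215): sum1=28, sum2=41
  after byte 3 (212): sum1=240, sum2=26
  after byte 4 (61): sum1=46, sum2=72
  after byte 5 (150): sum1=196, sum2=13
Checksum = sum2·256 + sum1 = 13·256 + 196 = 3524 = 0x0DC4.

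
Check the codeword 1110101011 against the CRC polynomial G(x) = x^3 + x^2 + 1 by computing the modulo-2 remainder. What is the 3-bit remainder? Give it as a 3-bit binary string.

Modulo-2 division of 1110101011 by 1101:
  pos 0: 1110 XOR 1101 = 0011
  pos 2: 1110 XOR 1101 = 0011
  pos 4: 1110 XOR 1101 = 0011
  pos 6: 1111 XOR 1101 = 0010
Remainder = 010 (nonzero — an error is detected).

010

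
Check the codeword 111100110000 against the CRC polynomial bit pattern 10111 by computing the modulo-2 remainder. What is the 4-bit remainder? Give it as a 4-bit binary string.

0000

Modulo-2 division of 111100110000 by 10111:
  pos 0: 11110 XOR 10111 = 01001
  pos 1: 10010 XOR 10111 = 00101
  pos 3: 10111 XOR 10111 = 00000
Remainder = 0000 (zero — the frame passes the CRC check).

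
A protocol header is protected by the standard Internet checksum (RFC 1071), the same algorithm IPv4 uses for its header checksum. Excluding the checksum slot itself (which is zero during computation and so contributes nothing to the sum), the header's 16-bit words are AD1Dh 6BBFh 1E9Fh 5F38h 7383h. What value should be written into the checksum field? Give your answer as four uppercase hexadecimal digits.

F5C7

One's-complement addition (fold any carry out of bit 15 back into bit 0):
  0xAD1D + 0x6BBF = 0x118DC → wrap carry → 0x18DD
  0x18DD + 0x1E9F = 0x0377C
  0x377C + 0x5F38 = 0x096B4
  0x96B4 + 0x7383 = 0x10A37 → wrap carry → 0x0A38
One's-complement sum = 0x0A38.
Checksum = ~0x0A38 & 0xFFFF = 0xF5C7.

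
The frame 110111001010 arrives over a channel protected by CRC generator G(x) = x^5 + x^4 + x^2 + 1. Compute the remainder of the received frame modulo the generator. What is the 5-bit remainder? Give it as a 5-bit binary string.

00001

Modulo-2 division of 110111001010 by 110101:
  pos 0: 110111 XOR 110101 = 000010
  pos 4: 100010 XOR 110101 = 010111
  pos 5: 101111 XOR 110101 = 011010
  pos 6: 110100 XOR 110101 = 000001
Remainder = 00001 (nonzero — an error is detected).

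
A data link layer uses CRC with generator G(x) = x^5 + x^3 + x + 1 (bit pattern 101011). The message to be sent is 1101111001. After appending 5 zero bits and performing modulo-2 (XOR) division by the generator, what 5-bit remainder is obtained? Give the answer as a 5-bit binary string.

01101

Append 5 zeros: 110111100100000. Divide by 101011 (XOR where the leading bit is 1):
  pos 0: 110111 XOR 101011 = 011100
  pos 1: 111001 XOR 101011 = 010010
  pos 2: 100100 XOR 101011 = 001111
  pos 4: 111101 XOR 101011 = 010110
  pos 5: 101100 XOR 101011 = 000111
  pos 8: 111000 XOR 101011 = 010011
  pos 9: 100110 XOR 101011 = 001101
Remainder (last 5 bits) = 01101. This is the CRC / FCS.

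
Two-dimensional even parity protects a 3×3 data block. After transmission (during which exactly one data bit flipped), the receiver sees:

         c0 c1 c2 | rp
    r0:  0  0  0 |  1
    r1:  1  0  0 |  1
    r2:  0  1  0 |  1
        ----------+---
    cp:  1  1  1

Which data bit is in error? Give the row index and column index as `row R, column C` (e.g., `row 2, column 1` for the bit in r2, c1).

Recompute each row's even parity and compare to rp:
  r0: data parity 0, sent rp 1 → mismatch
  r1: data parity 1, sent rp 1 → ok
  r2: data parity 1, sent rp 1 → ok
Recompute each column's even parity and compare to cp:
  c0: data parity 1, sent cp 1 → ok
  c1: data parity 1, sent cp 1 → ok
  c2: data parity 0, sent cp 1 → mismatch
Exactly one row (r0) and one column (c2) fail → the flipped bit is at their intersection.

row 0, column 2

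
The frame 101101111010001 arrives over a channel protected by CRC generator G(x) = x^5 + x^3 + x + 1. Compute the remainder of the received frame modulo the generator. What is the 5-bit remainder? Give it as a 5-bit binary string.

10000

Modulo-2 division of 101101111010001 by 101011:
  pos 0: 101101 XOR 101011 = 000110
  pos 3: 110111 XOR 101011 = 011100
  pos 4: 111000 XOR 101011 = 010011
  pos 5: 100111 XOR 101011 = 001100
  pos 7: 110000 XOR 101011 = 011011
  pos 8: 110110 XOR 101011 = 011101
  pos 9: 111011 XOR 101011 = 010000
Remainder = 10000 (nonzero — an error is detected).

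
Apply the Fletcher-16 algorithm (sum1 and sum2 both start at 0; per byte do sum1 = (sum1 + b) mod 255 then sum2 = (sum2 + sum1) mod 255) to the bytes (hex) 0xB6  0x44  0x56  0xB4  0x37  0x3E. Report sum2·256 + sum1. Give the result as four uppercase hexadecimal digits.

Running sums (mod 255):
  after byte 0 (0xB6): sum1=182, sum2=182
  after byte 1 (0x44): sum1=250, sum2=177
  after byte 2 (0x56): sum1=81, sum2=3
  after byte 3 (0xB4): sum1=6, sum2=9
  after byte 4 (0x37): sum1=61, sum2=70
  after byte 5 (0x3E): sum1=123, sum2=193
Checksum = sum2·256 + sum1 = 193·256 + 123 = 49531 = 0xC17B.

C17B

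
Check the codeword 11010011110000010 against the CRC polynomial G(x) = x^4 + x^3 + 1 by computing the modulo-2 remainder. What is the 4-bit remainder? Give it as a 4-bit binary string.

0001

Modulo-2 division of 11010011110000010 by 11001:
  pos 0: 11010 XOR 11001 = 00011
  pos 3: 11011 XOR 11001 = 00010
  pos 6: 10110 XOR 11001 = 01111
  pos 7: 11110 XOR 11001 = 00111
  pos 9: 11100 XOR 11001 = 00101
  pos 11: 10101 XOR 11001 = 01100
  pos 12: 11000 XOR 11001 = 00001
Remainder = 0001 (nonzero — an error is detected).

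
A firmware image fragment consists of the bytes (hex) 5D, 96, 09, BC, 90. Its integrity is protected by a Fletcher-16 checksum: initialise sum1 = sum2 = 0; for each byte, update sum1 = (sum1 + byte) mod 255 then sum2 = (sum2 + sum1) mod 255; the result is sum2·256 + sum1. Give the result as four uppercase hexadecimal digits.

524A

Running sums (mod 255):
  after byte 0 (5D): sum1=93, sum2=93
  after byte 1 (96): sum1=243, sum2=81
  after byte 2 (09): sum1=252, sum2=78
  after byte 3 (BC): sum1=185, sum2=8
  after byte 4 (90): sum1=74, sum2=82
Checksum = sum2·256 + sum1 = 82·256 + 74 = 21066 = 0x524A.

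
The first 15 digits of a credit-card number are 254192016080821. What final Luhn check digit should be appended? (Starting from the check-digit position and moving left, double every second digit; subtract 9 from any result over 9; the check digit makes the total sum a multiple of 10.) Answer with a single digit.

Partial digits right→left: 1 2 8 0 8 0 6 1 0 2 9 1 4 5 2
Double every second digit counting from the check-digit position (so the 1st, 3rd, 5th, ... of the partial from the right).
  doubled (with −9 where >9): 2 7 7 3 0 9 8 4 → sum 40
  kept as-is: 2 0 0 1 2 1 5 → sum 11
Total = 40 + 11 = 51.
Check digit = (10 − (51 mod 10)) mod 10 = 9.

9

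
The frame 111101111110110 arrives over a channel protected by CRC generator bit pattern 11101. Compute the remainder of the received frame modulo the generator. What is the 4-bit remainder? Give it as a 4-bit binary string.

0000

Modulo-2 division of 111101111110110 by 11101:
  pos 0: 11110 XOR 11101 = 00011
  pos 3: 11111 XOR 11101 = 00010
  pos 6: 10111 XOR 11101 = 01010
  pos 7: 10100 XOR 11101 = 01001
  pos 8: 10011 XOR 11101 = 01110
  pos 9: 11101 XOR 11101 = 00000
Remainder = 0000 (zero — the frame passes the CRC check).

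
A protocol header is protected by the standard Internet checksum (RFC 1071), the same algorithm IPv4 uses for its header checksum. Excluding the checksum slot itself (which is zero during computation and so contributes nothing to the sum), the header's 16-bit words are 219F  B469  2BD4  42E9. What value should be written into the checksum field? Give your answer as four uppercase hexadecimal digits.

One's-complement addition (fold any carry out of bit 15 back into bit 0):
  0x219F + 0xB469 = 0x0D608
  0xD608 + 0x2BD4 = 0x101DC → wrap carry → 0x01DD
  0x01DD + 0x42E9 = 0x044C6
One's-complement sum = 0x44C6.
Checksum = ~0x44C6 & 0xFFFF = 0xBB39.

BB39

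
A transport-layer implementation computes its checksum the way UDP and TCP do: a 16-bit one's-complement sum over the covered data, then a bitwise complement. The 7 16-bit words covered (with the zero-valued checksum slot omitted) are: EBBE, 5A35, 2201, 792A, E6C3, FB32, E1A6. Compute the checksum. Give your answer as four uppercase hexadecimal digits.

One's-complement addition (fold any carry out of bit 15 back into bit 0):
  0xEBBE + 0x5A35 = 0x145F3 → wrap carry → 0x45F4
  0x45F4 + 0x2201 = 0x067F5
  0x67F5 + 0x792A = 0x0E11F
  0xE11F + 0xE6C3 = 0x1C7E2 → wrap carry → 0xC7E3
  0xC7E3 + 0xFB32 = 0x1C315 → wrap carry → 0xC316
  0xC316 + 0xE1A6 = 0x1A4BC → wrap carry → 0xA4BD
One's-complement sum = 0xA4BD.
Checksum = ~0xA4BD & 0xFFFF = 0x5B42.

5B42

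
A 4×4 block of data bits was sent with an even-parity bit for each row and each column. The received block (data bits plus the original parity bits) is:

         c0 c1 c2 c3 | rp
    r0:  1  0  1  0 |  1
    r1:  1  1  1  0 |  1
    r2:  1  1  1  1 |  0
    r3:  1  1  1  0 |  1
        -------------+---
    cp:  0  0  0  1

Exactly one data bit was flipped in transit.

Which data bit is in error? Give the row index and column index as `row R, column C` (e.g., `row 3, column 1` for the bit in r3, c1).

Recompute each row's even parity and compare to rp:
  r0: data parity 0, sent rp 1 → mismatch
  r1: data parity 1, sent rp 1 → ok
  r2: data parity 0, sent rp 0 → ok
  r3: data parity 1, sent rp 1 → ok
Recompute each column's even parity and compare to cp:
  c0: data parity 0, sent cp 0 → ok
  c1: data parity 1, sent cp 0 → mismatch
  c2: data parity 0, sent cp 0 → ok
  c3: data parity 1, sent cp 1 → ok
Exactly one row (r0) and one column (c1) fail → the flipped bit is at their intersection.

row 0, column 1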